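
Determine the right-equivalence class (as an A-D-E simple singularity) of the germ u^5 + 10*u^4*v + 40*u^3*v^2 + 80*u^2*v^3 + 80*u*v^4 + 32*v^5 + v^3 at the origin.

The Hessian of f at 0 has rank 0. Corank 2; j^3 = v^3 is a perfect cube, so E-series; the 5-jet and mu = 8 give E_8.

E8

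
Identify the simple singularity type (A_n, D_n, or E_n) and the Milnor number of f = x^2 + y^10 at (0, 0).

Type A_{9}, Milnor number mu = 9.

The Hessian of f at 0 has rank 1. Corank 1: A-series; mu = 9 gives A_9.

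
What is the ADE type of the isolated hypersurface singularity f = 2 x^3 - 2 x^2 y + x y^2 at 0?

The Hessian of f at 0 has rank 0. Corank 2; j^3 = x*(2*x^2 - 2*x*y + y^2) splits into three distinct lines over C (the quadratic factor has nonzero discriminant), so D_4.

D4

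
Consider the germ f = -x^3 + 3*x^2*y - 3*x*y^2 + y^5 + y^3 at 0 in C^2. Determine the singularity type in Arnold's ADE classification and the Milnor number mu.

Type E_8, Milnor number mu = 8.

The Hessian of f at 0 has rank 0. Corank 2; j^3 = -(x - y)^3 is a perfect cube, so E-series; the 5-jet and mu = 8 give E_8.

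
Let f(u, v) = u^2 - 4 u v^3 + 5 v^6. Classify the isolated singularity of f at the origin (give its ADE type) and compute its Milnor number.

Type A_5, Milnor number mu = 5.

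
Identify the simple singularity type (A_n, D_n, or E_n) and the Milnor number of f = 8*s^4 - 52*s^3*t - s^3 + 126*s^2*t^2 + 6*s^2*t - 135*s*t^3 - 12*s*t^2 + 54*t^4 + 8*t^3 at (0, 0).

The Hessian of f at 0 is [[0, 0], [0, 0]] with rank 0, so corank 2. A Groebner basis of the Jacobian ideal J(f) in C{s,t} is {3*s^2/4 - 3*s*t + t^4 - t^3/4 + 3*t^2, s^3 - 21*s^2/2 + 42*s*t - 9*t^3/2 - 42*t^2, s^2*t - 15*s^2/4 + 15*s*t - 11*t^3/4 - 15*t^2, -s^2 + s*t^2 + 4*s*t - 5*t^3/3 - 4*t^2}; counting standard monomials gives mu = 7. Corank 2; j^3 = -(s - 2*t)^3 is a perfect cube, so E-series; the 4-jet and mu = 7 give E_7.

Type E_{7}, Milnor number mu = 7.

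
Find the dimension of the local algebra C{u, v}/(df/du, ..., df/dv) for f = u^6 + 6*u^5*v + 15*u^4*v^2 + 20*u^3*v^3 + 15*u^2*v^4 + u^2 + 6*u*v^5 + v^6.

The Hessian of f at 0 has rank 1. Corank 1: A-series; mu = 5 gives A_5.

5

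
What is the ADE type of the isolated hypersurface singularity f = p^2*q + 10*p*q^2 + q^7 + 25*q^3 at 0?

The Hessian of f at 0 has rank 0. Corank 2; j^3 = q*(p + 5*q)^2 has shape L^2 M (L != M), so D-series; mu = 8 gives D_8.

D_{8}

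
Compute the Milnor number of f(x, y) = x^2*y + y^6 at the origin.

The Hessian of f at 0 has rank 0. Corank 2; j^3 = x^2*y has shape L^2 M (L != M), so D-series; mu = 7 gives D_7.

7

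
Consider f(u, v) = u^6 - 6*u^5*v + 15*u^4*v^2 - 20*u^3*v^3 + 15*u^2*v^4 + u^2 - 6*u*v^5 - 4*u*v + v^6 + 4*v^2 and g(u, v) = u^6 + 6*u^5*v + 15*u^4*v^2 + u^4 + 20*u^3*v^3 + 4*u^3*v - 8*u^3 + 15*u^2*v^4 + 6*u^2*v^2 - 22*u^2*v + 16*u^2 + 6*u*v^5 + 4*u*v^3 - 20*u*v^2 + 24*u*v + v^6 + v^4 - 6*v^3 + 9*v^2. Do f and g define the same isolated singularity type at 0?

The Hessian of f at 0 has rank 1. Corank 1: A-series; mu = 5 gives A_5. The Hessian of g at 0 has rank 1. Corank 1: A-series; mu = 5 gives A_5. Both have type A_5, hence right-equivalent.

Yes.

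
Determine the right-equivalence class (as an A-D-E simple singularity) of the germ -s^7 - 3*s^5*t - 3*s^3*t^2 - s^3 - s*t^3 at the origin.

E_7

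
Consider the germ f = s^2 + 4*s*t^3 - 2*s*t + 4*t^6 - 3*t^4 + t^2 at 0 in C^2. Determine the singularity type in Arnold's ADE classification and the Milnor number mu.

Type A3, Milnor number mu = 3.

The Hessian of f at 0 has rank 1. Corank 1: A-series; mu = 3 gives A_3.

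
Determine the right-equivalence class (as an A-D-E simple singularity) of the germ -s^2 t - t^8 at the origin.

The Hessian of f at 0 has rank 0. Corank 2; j^3 = -s^2*t has shape L^2 M (L != M), so D-series; mu = 9 gives D_9.

D9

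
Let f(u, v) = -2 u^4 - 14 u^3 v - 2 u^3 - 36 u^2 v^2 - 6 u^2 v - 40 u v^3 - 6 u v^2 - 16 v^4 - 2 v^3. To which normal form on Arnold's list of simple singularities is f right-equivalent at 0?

E_7

The Hessian of f at 0 has rank 0. Corank 2; j^3 = -2*(u + v)^3 is a perfect cube, so E-series; the 4-jet and mu = 7 give E_7.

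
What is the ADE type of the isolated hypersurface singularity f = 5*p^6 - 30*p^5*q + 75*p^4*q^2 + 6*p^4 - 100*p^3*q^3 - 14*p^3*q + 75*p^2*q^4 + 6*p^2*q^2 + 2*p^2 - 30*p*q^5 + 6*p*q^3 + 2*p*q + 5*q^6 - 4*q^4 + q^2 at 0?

A_{1}

The Hessian of f at 0 has rank 2. Corank 0: nondegenerate Morse point, so A_1.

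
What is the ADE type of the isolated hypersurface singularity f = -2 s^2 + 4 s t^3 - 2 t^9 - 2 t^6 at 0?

The Hessian of f at 0 has rank 1. Corank 1: A-series; mu = 8 gives A_8.

A8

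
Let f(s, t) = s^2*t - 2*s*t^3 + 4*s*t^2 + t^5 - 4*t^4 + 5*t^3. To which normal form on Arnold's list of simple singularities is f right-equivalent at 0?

The Hessian of f at 0 has rank 0. Corank 2; j^3 = t*(s^2 + 4*s*t + 5*t^2) splits into three distinct lines over C (the quadratic factor has nonzero discriminant), so D_4.

D_{4}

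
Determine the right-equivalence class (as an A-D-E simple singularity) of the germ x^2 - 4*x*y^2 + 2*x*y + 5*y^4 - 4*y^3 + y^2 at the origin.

A3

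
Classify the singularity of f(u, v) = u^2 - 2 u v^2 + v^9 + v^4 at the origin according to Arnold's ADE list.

A_{8}

The Hessian of f at 0 is [[2, 0], [0, 0]] with rank 1, so corank 1. A Groebner basis of the Jacobian ideal J(f) in C{u,v} is {u^4, -u + v^2}; counting standard monomials gives mu = 8. Corank 1: A-series; mu = 8 gives A_8.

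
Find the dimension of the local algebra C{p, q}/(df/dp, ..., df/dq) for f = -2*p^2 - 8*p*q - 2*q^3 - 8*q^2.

2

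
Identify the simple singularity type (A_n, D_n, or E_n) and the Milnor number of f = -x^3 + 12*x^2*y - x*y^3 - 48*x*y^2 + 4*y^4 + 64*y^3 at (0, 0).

Type E_{7}, Milnor number mu = 7.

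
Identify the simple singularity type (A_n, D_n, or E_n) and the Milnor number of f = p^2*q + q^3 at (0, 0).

Type D_4, Milnor number mu = 4.

The Hessian of f at 0 has rank 0. Corank 2; j^3 = q*(p^2 + q^2) splits into three distinct lines over C (the quadratic factor has nonzero discriminant), so D_4.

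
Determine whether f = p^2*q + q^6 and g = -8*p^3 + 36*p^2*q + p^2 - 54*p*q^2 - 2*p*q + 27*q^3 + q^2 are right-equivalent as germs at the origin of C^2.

The Hessian of f at 0 is [[0, 0], [0, 0]] with rank 0, so corank 2. A Groebner basis of the Jacobian ideal J(f) in C{p,q} is {p^2/6 + q^5, p^3, p*q}; counting standard monomials gives mu = 7. Corank 2; j^3 = p^2*q has shape L^2 M (L != M), so D-series; mu = 7 gives D_7. The Hessian of g at 0 is [[2, -2], [-2, 2]] with rank 1, so corank 1. A Groebner basis of the Jacobian ideal J(g) in C{p,q} is {q^2, p - q}; counting standard monomials gives mu = 2. Corank 1: A-series; mu = 2 gives A_2. f is D_7 but g is A_2, hence not right-equivalent.

No.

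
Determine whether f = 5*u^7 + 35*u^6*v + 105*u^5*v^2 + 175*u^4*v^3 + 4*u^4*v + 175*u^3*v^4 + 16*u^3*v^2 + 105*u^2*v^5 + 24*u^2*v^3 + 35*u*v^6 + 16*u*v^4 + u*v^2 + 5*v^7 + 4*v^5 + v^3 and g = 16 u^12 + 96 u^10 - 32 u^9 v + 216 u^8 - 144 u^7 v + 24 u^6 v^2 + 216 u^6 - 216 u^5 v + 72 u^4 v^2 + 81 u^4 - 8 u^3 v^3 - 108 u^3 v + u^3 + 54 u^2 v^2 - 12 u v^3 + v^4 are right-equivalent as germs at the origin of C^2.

No.

The Hessian of f at 0 is [[0, 0], [0, 0]] with rank 0, so corank 2. A Groebner basis of the Jacobian ideal J(f) in C{u,v} is {u^4 + u*v/2 + 19*v^2/6, u^3*v - 2*v^2/3, u*v^2, v^3}; counting standard monomials gives mu = 8. Corank 2; j^3 = v^2*(u + v) has shape L^2 M (L != M), so D-series; mu = 8 gives D_8. The Hessian of g at 0 is [[0, 0], [0, 0]] with rank 0, so corank 2. A Groebner basis of the Jacobian ideal J(g) in C{u,v} is {v^4, u*v^2 - v^3/9, u^2}; counting standard monomials gives mu = 6. Corank 2; j^3 = u^3 is a perfect cube, so E-series; the 4-jet and mu = 6 give E_6. f is D_8 but g is E_6, hence not right-equivalent.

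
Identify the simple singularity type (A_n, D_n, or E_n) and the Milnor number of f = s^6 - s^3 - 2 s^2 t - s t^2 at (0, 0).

Type D_{7}, Milnor number mu = 7.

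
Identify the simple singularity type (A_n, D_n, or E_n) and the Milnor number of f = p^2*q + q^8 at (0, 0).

The Hessian of f at 0 has rank 0. Corank 2; j^3 = p^2*q has shape L^2 M (L != M), so D-series; mu = 9 gives D_9.

Type D_{9}, Milnor number mu = 9.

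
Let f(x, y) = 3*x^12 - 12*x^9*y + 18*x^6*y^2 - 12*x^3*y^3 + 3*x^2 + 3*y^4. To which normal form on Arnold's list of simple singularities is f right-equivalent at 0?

A3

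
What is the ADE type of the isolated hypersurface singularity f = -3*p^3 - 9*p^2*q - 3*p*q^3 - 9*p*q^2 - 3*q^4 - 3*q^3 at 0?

The Hessian of f at 0 is [[0, 0], [0, 0]] with rank 0, so corank 2. A Groebner basis of the Jacobian ideal J(f) in C{p,q} is {p^3 + 3*p^2*q + 6*p^2 + 12*p*q + 6*q^2, -3*p^2 + p*q^2 - 6*p*q - 3*q^2, 3*p^2 + 6*p*q + q^3 + 3*q^2}; counting standard monomials gives mu = 7. Corank 2; j^3 = -3*(p + q)^3 is a perfect cube, so E-series; the 4-jet and mu = 7 give E_7.

E_{7}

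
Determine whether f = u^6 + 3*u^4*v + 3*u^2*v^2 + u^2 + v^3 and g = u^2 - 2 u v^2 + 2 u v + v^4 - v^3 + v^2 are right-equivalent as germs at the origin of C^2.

Yes.

The Hessian of f at 0 has rank 1. Corank 1: A-series; mu = 2 gives A_2. The Hessian of g at 0 has rank 1. Corank 1: A-series; mu = 2 gives A_2. Both have type A_2, hence right-equivalent.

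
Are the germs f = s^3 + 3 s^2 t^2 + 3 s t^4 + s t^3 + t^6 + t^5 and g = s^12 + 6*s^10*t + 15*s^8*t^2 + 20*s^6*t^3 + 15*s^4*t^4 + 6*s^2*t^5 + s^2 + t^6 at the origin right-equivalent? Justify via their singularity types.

No.

The Hessian of f at 0 is [[0, 0], [0, 0]] with rank 0, so corank 2. A Groebner basis of the Jacobian ideal J(f) in C{s,t} is {-s^2 + t^4 - t^3/3, s^3, s^2*t + s^2/3 + t^3/9, s^2 + s*t^2 + t^3/3}; counting standard monomials gives mu = 7. Corank 2; j^3 = s^3 is a perfect cube, so E-series; the 4-jet and mu = 7 give E_7. The Hessian of g at 0 is [[2, 0], [0, 0]] with rank 1, so corank 1. A Groebner basis of the Jacobian ideal J(g) in C{s,t} is {t^5, s}; counting standard monomials gives mu = 5. Corank 1: A-series; mu = 5 gives A_5. f is E_7 but g is A_5, hence not right-equivalent.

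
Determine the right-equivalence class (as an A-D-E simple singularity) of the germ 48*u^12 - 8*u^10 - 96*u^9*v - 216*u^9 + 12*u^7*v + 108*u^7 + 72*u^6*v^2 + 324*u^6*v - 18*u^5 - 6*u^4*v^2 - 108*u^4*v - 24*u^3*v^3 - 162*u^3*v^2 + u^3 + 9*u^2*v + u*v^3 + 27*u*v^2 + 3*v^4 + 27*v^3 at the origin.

E_{7}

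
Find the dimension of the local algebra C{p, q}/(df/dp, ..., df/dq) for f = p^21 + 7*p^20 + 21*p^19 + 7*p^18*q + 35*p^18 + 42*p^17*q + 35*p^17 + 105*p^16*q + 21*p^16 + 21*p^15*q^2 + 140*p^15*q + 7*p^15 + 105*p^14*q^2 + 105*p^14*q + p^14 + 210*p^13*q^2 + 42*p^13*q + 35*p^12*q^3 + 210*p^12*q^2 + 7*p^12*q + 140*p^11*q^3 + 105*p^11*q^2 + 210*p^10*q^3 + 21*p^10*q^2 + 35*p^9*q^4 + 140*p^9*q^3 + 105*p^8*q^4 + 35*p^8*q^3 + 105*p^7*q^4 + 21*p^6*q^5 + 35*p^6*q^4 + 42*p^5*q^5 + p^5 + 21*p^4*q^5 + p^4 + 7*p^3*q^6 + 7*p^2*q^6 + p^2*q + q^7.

8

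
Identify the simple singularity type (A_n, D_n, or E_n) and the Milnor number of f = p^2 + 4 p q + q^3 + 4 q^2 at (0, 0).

Type A_2, Milnor number mu = 2.

The Hessian of f at 0 has rank 1. Corank 1: A-series; mu = 2 gives A_2.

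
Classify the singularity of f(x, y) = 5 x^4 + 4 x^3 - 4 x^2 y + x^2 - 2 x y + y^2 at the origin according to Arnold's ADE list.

A_{3}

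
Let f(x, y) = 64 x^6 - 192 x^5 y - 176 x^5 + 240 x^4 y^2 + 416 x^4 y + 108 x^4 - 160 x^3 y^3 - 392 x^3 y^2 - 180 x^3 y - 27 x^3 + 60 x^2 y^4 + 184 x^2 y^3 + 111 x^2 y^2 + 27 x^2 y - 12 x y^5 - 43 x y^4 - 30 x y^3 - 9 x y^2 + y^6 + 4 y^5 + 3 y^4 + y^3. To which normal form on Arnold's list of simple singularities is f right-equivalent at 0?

E_8

The Hessian of f at 0 has rank 0. Corank 2; j^3 = -(3*x - y)^3 is a perfect cube, so E-series; the 5-jet and mu = 8 give E_8.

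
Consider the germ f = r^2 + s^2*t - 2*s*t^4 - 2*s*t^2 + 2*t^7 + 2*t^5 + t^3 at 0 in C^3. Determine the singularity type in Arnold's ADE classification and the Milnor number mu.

The Hessian of f at 0 is [[0, 0, 0], [0, 0, 0], [0, 0, 2]] with rank 1, so corank 2. A Groebner basis of the Jacobian ideal J(f) in C{s,t,r} is {s^2/6 + s*t^3 - 4*s*t/3 + 7*t^2/6, -s*t + t^4 + t^2, s^3 - 3*s*t^2 + 2*t^3, s^2*t - 2*s*t^2 + t^3, r}; counting standard monomials gives mu = 8. Corank 2; j^3 = t*(s - t)^2 has shape L^2 M (L != M), so D-series; mu = 8 gives D_8.

Type D_8, Milnor number mu = 8.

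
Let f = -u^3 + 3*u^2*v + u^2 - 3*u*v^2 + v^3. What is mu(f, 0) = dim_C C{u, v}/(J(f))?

The Hessian of f at 0 has rank 1. Corank 1: A-series; mu = 2 gives A_2.

2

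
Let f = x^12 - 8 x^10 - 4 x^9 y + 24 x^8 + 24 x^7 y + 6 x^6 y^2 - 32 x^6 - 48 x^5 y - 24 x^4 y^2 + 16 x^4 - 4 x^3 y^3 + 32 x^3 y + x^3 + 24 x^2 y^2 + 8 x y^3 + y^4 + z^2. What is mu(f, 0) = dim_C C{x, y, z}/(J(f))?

6

The Hessian of f at 0 is [[0, 0, 0], [0, 0, 0], [0, 0, 2]] with rank 1, so corank 2. A Groebner basis of the Jacobian ideal J(f) in C{x,y,z} is {y^4, x*y^2 + y^3/6, x^2, z}; counting standard monomials gives mu = 6. Corank 2; j^3 = x^3 is a perfect cube, so E-series; the 4-jet and mu = 6 give E_6.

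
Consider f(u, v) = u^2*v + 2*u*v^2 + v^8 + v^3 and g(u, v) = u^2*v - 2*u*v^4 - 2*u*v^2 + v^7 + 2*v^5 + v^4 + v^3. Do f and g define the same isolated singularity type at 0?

The Hessian of f at 0 is [[0, 0], [0, 0]] with rank 0, so corank 2. A Groebner basis of the Jacobian ideal J(f) in C{u,v} is {u^2/8 + v^7 - v^2/8, u^3 + v^3, u*v + v^2}; counting standard monomials gives mu = 9. Corank 2; j^3 = v*(u + v)^2 has shape L^2 M (L != M), so D-series; mu = 9 gives D_9. The Hessian of g at 0 is [[0, 0], [0, 0]] with rank 0, so corank 2. A Groebner basis of the Jacobian ideal J(g) in C{u,v} is {u^3 + u^2/4 - v^2/4, u^2/4 + v^3 - v^2/4, u*v - v^2}; counting standard monomials gives mu = 5. Corank 2; j^3 = v*(u - v)^2 has shape L^2 M (L != M), so D-series; mu = 5 gives D_5. f is D_9 but g is D_5, hence not right-equivalent.

No.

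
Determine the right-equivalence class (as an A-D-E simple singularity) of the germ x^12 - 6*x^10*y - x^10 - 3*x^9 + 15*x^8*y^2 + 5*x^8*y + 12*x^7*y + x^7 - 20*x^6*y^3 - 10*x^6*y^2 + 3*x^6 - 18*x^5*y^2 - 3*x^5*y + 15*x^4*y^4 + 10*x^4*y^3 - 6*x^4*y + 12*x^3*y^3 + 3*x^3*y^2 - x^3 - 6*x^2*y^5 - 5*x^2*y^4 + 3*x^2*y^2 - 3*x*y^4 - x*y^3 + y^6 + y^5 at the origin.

E_{7}

The Hessian of f at 0 is [[0, 0], [0, 0]] with rank 0, so corank 2. A Groebner basis of the Jacobian ideal J(f) in C{x,y} is {-x^2 + y^4 - y^3/3, x^3, x^2*y + x^2/3 + y^3/9, -x^2 + x*y^2 - y^3/3}; counting standard monomials gives mu = 7. Corank 2; j^3 = -x^3 is a perfect cube, so E-series; the 4-jet and mu = 7 give E_7.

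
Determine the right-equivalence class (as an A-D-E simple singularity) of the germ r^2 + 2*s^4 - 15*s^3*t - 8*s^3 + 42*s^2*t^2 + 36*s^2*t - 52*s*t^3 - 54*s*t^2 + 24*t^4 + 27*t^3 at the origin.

E_{7}

The Hessian of f at 0 is [[0, 0, 0], [0, 0, 0], [0, 0, 2]] with rank 1, so corank 2. A Groebner basis of the Jacobian ideal J(f) in C{s,t,r} is {768*s^2 - 2304*s*t + t^4 + 8*t^3 + 1728*t^2, s^3 - 252*s^2 + 756*s*t - 6*t^3 - 567*t^2, s^2*t - 104*s^2 + 312*s*t - 10*t^3/3 - 234*t^2, -32*s^2 + s*t^2 + 96*s*t - 11*t^3/6 - 72*t^2, r}; counting standard monomials gives mu = 7. Corank 2; j^3 = -(2*s - 3*t)^3 is a perfect cube, so E-series; the 4-jet and mu = 7 give E_7.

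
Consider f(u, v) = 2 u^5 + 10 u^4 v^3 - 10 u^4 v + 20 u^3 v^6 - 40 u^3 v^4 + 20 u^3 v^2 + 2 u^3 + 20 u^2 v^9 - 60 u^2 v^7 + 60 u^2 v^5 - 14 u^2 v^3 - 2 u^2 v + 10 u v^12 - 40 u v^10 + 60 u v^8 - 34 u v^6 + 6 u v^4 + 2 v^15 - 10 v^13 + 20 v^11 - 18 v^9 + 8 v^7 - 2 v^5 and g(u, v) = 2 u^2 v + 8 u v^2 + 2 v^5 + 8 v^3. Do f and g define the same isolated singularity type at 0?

The Hessian of f at 0 has rank 0. Corank 2; j^3 = 2*u^2*(u - v) has shape L^2 M (L != M), so D-series; mu = 6 gives D_6. The Hessian of g at 0 has rank 0. Corank 2; j^3 = 2*v*(u + 2*v)^2 has shape L^2 M (L != M), so D-series; mu = 6 gives D_6. Both have type D_6, hence right-equivalent.

Yes.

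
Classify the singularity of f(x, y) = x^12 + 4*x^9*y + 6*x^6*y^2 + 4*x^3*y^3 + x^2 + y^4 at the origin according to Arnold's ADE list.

The Hessian of f at 0 has rank 1. Corank 1: A-series; mu = 3 gives A_3.

A_3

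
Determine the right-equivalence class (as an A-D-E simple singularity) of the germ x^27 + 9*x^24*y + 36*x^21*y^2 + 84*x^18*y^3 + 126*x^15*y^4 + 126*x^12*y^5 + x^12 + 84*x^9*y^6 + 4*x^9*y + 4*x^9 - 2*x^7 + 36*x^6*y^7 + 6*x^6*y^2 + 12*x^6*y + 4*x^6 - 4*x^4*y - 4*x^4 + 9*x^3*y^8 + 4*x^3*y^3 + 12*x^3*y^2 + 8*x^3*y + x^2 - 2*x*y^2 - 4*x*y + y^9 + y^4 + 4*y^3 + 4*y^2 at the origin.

The Hessian of f at 0 has rank 1. Corank 1: A-series; mu = 8 gives A_8.

A8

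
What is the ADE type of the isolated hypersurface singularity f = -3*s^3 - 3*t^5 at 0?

E_8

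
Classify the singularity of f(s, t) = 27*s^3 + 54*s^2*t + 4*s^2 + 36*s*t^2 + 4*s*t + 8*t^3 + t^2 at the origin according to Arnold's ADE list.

A_2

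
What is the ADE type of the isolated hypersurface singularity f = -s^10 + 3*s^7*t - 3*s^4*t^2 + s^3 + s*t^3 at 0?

E7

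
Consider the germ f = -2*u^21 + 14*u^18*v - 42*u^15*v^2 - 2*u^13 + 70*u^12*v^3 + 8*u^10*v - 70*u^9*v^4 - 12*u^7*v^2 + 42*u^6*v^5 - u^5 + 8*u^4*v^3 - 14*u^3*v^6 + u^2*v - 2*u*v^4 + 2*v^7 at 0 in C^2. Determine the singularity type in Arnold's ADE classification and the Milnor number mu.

Type D_{8}, Milnor number mu = 8.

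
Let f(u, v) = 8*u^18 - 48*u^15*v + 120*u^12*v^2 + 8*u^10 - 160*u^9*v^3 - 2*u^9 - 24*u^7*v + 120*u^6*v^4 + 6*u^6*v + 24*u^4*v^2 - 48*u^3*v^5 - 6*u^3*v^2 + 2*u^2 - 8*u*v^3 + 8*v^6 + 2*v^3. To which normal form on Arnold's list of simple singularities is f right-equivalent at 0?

A_{2}

The Hessian of f at 0 is [[4, 0], [0, 0]] with rank 1, so corank 1. A Groebner basis of the Jacobian ideal J(f) in C{u,v} is {v^2, u}; counting standard monomials gives mu = 2. Corank 1: A-series; mu = 2 gives A_2.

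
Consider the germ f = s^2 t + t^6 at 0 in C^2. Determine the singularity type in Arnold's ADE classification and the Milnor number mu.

The Hessian of f at 0 is [[0, 0], [0, 0]] with rank 0, so corank 2. A Groebner basis of the Jacobian ideal J(f) in C{s,t} is {s^2/6 + t^5, s^3, s*t}; counting standard monomials gives mu = 7. Corank 2; j^3 = s^2*t has shape L^2 M (L != M), so D-series; mu = 7 gives D_7.

Type D7, Milnor number mu = 7.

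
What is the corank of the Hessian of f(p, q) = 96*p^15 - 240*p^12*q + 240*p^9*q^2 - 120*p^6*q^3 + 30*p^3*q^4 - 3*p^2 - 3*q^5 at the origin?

The Hessian at 0 is [[-6, 0], [0, 0]] of rank 1; hence corank 1.

1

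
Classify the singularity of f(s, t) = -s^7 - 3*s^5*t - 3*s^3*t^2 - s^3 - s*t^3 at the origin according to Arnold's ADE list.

E_{7}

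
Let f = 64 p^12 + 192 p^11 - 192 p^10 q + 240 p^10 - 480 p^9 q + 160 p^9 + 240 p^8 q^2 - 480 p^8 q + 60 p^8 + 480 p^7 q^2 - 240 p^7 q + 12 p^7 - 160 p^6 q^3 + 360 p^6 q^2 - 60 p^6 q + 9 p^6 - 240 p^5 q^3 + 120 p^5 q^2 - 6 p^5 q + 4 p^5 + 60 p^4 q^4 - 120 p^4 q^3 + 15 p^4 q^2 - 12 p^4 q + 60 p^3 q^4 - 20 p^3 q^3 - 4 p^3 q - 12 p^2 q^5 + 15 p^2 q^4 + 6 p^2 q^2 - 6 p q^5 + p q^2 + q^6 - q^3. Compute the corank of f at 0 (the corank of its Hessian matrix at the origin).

2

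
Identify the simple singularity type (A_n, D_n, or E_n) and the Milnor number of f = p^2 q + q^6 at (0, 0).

Type D7, Milnor number mu = 7.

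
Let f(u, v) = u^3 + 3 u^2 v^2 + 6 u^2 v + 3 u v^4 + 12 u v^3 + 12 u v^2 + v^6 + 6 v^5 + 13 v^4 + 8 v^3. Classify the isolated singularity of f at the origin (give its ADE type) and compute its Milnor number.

Type E_{6}, Milnor number mu = 6.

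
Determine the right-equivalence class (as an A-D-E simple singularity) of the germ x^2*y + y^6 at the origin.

D7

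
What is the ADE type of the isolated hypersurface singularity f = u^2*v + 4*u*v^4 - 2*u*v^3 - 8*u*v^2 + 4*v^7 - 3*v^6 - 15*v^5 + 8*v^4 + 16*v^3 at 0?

D_{7}

The Hessian of f at 0 is [[0, 0], [0, 0]] with rank 0, so corank 2. A Groebner basis of the Jacobian ideal J(f) in C{u,v} is {u*v/2 + v^4 - v^3/2 - 2*v^2, u^3 - 42*u^2/5 + 87*u*v - 419*v^3/5 - 1068*v^2/5, u^2*v - 3*u^2/2 + 61*u*v/4 - 77*v^3/4 - 37*v^2, -u^2/5 + u*v^2 + 2*u*v - 22*v^3/5 - 24*v^2/5}; counting standard monomials gives mu = 7. Corank 2; j^3 = v*(u - 4*v)^2 has shape L^2 M (L != M), so D-series; mu = 7 gives D_7.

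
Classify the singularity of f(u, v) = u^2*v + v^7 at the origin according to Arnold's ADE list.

The Hessian of f at 0 is [[0, 0], [0, 0]] with rank 0, so corank 2. A Groebner basis of the Jacobian ideal J(f) in C{u,v} is {u^2/7 + v^6, u^3, u*v}; counting standard monomials gives mu = 8. Corank 2; j^3 = u^2*v has shape L^2 M (L != M), so D-series; mu = 8 gives D_8.

D8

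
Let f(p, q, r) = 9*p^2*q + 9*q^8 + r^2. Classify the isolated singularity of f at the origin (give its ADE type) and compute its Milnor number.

Type D9, Milnor number mu = 9.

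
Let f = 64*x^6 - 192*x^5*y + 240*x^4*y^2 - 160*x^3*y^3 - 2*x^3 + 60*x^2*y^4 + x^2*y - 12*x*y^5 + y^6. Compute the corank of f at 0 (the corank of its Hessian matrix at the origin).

2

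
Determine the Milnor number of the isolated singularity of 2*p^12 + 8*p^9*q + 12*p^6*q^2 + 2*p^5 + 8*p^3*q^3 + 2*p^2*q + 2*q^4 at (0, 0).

The Hessian of f at 0 is [[0, 0], [0, 0]] with rank 0, so corank 2. A Groebner basis of the Jacobian ideal J(f) in C{p,q} is {p^3, p^2/4 + q^3, p*q}; counting standard monomials gives mu = 5. Corank 2; j^3 = 2*p^2*q has shape L^2 M (L != M), so D-series; mu = 5 gives D_5.

5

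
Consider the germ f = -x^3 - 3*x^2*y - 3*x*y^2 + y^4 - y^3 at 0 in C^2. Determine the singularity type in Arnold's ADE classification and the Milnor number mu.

Type E6, Milnor number mu = 6.

The Hessian of f at 0 has rank 0. Corank 2; j^3 = -(x + y)^3 is a perfect cube, so E-series; the 4-jet and mu = 6 give E_6.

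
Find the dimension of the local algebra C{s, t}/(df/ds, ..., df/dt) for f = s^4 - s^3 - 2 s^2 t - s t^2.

The Hessian of f at 0 has rank 0. Corank 2; j^3 = -s*(s + t)^2 has shape L^2 M (L != M), so D-series; mu = 5 gives D_5.

5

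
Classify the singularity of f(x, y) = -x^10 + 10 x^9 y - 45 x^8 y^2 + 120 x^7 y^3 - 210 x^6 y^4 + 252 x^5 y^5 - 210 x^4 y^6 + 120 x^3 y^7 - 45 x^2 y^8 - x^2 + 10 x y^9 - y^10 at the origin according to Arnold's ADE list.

A9

The Hessian of f at 0 has rank 1. Corank 1: A-series; mu = 9 gives A_9.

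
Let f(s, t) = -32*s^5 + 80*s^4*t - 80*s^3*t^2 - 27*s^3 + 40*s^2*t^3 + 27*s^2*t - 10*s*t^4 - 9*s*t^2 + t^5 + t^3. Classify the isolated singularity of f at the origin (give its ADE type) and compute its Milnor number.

Type E_8, Milnor number mu = 8.

The Hessian of f at 0 has rank 0. Corank 2; j^3 = -(3*s - t)^3 is a perfect cube, so E-series; the 5-jet and mu = 8 give E_8.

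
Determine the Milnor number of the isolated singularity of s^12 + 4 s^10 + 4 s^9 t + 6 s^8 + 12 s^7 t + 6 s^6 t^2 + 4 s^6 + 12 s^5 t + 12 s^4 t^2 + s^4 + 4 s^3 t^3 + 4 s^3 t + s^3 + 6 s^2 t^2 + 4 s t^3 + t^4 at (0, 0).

6

The Hessian of f at 0 is [[0, 0], [0, 0]] with rank 0, so corank 2. A Groebner basis of the Jacobian ideal J(f) in C{s,t} is {t^4, s*t^2 + t^3/3, s^2}; counting standard monomials gives mu = 6. Corank 2; j^3 = s^3 is a perfect cube, so E-series; the 4-jet and mu = 6 give E_6.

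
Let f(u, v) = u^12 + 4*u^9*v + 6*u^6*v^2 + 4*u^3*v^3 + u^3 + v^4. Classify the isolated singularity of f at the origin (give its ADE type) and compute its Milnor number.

Type E6, Milnor number mu = 6.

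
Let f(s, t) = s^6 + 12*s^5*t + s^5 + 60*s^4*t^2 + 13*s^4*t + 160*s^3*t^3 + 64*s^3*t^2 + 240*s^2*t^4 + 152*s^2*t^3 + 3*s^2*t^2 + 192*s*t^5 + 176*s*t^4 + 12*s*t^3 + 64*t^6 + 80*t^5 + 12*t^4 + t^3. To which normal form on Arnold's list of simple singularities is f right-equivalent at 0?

The Hessian of f at 0 has rank 0. Corank 2; j^3 = t^3 is a perfect cube, so E-series; the 5-jet and mu = 8 give E_8.

E_{8}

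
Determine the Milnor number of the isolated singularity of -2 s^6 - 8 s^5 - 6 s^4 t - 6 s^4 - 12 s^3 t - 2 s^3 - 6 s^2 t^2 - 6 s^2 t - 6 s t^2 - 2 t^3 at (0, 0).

8

The Hessian of f at 0 has rank 0. Corank 2; j^3 = -2*(s + t)^3 is a perfect cube, so E-series; the 5-jet and mu = 8 give E_8.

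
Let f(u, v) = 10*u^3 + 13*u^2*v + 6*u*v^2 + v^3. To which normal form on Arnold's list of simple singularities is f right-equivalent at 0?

D4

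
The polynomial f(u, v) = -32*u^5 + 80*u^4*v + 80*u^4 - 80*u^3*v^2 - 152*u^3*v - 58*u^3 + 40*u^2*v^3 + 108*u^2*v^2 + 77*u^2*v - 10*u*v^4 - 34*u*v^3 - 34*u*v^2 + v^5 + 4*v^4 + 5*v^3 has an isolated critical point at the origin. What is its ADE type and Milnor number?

Type D_4, Milnor number mu = 4.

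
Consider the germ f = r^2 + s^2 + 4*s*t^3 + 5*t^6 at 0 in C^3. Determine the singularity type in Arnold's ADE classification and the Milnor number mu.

The Hessian of f at 0 has rank 2. Corank 1: A-series; mu = 5 gives A_5.

Type A_5, Milnor number mu = 5.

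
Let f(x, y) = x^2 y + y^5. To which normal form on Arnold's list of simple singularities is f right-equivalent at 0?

D_6

The Hessian of f at 0 has rank 0. Corank 2; j^3 = x^2*y has shape L^2 M (L != M), so D-series; mu = 6 gives D_6.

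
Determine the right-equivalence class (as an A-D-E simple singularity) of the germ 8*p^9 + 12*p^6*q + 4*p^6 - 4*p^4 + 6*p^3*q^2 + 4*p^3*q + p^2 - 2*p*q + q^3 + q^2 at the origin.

A_{2}

The Hessian of f at 0 has rank 1. Corank 1: A-series; mu = 2 gives A_2.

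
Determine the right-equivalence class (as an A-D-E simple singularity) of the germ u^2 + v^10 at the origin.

A9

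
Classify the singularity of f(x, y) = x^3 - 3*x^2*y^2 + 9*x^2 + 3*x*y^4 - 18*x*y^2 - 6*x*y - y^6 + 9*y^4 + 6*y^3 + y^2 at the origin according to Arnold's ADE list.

The Hessian of f at 0 is [[18, -6], [-6, 2]] with rank 1, so corank 1. A Groebner basis of the Jacobian ideal J(f) in C{x,y} is {y^2, x - y/3}; counting standard monomials gives mu = 2. Corank 1: A-series; mu = 2 gives A_2.

A_{2}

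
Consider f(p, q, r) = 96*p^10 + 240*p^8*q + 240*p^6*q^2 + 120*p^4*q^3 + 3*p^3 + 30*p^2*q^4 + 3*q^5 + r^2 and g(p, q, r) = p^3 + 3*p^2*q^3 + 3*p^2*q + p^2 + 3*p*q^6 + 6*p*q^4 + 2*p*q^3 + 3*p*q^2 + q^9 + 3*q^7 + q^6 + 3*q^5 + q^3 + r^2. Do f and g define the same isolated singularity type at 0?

No.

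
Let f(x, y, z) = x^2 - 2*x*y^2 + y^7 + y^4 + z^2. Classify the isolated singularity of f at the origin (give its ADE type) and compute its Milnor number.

The Hessian of f at 0 is [[2, 0, 0], [0, 0, 0], [0, 0, 2]] with rank 2, so corank 1. A Groebner basis of the Jacobian ideal J(f) in C{x,y,z} is {x^3, -x + y^2, z}; counting standard monomials gives mu = 6. Corank 1: A-series; mu = 6 gives A_6.

Type A_6, Milnor number mu = 6.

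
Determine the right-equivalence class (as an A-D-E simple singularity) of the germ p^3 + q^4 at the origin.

E6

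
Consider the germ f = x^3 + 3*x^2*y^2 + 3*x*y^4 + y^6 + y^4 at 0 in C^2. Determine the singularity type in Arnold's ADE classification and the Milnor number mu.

Type E_{6}, Milnor number mu = 6.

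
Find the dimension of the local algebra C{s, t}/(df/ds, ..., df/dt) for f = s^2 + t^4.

3

The Hessian of f at 0 has rank 1. Corank 1: A-series; mu = 3 gives A_3.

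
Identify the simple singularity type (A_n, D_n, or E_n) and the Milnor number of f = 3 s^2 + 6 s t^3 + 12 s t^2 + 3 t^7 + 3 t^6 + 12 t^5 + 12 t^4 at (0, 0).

Type A_{6}, Milnor number mu = 6.

The Hessian of f at 0 has rank 1. Corank 1: A-series; mu = 6 gives A_6.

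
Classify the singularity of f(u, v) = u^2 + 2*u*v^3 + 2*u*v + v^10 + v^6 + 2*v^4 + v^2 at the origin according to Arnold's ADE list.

The Hessian of f at 0 has rank 1. Corank 1: A-series; mu = 9 gives A_9.

A_{9}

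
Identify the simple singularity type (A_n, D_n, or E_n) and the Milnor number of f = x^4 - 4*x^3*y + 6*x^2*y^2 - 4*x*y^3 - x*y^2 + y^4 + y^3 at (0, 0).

Type D5, Milnor number mu = 5.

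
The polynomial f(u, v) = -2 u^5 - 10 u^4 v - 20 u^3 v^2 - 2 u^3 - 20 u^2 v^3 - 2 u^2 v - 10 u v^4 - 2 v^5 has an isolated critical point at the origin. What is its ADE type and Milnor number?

Type D_6, Milnor number mu = 6.

The Hessian of f at 0 has rank 0. Corank 2; j^3 = -2*u^2*(u + v) has shape L^2 M (L != M), so D-series; mu = 6 gives D_6.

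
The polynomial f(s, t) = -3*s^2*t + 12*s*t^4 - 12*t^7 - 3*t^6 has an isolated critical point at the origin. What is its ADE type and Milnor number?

The Hessian of f at 0 is [[0, 0], [0, 0]] with rank 0, so corank 2. A Groebner basis of the Jacobian ideal J(f) in C{s,t} is {-s*t/2 + t^4, s^3, s^2*t, s^2/3 + s*t^2}; counting standard monomials gives mu = 7. Corank 2; j^3 = -3*s^2*t has shape L^2 M (L != M), so D-series; mu = 7 gives D_7.

Type D7, Milnor number mu = 7.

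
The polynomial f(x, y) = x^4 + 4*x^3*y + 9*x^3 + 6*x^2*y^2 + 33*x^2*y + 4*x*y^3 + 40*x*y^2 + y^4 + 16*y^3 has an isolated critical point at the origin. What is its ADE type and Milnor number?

Type D5, Milnor number mu = 5.

The Hessian of f at 0 has rank 0. Corank 2; j^3 = (x + y)*(3*x + 4*y)^2 has shape L^2 M (L != M), so D-series; mu = 5 gives D_5.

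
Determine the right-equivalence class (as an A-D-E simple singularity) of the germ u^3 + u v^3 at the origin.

The Hessian of f at 0 has rank 0. Corank 2; j^3 = u^3 is a perfect cube, so E-series; the 4-jet and mu = 7 give E_7.

E7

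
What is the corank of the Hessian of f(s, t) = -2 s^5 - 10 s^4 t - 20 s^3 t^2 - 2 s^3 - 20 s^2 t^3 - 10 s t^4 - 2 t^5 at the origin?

The Hessian at 0 is [[0, 0], [0, 0]] of rank 0; hence corank 2.

2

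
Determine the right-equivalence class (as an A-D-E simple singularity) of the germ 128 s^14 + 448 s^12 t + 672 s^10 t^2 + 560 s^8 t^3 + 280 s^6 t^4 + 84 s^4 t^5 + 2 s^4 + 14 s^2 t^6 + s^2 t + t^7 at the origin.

D_{8}

The Hessian of f at 0 is [[0, 0], [0, 0]] with rank 0, so corank 2. A Groebner basis of the Jacobian ideal J(f) in C{s,t} is {s^2/7 + t^6, s^3, s*t}; counting standard monomials gives mu = 8. Corank 2; j^3 = s^2*t has shape L^2 M (L != M), so D-series; mu = 8 gives D_8.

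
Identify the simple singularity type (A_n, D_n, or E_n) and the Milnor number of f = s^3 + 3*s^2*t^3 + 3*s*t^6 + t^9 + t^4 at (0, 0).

The Hessian of f at 0 has rank 0. Corank 2; j^3 = s^3 is a perfect cube, so E-series; the 4-jet and mu = 6 give E_6.

Type E_6, Milnor number mu = 6.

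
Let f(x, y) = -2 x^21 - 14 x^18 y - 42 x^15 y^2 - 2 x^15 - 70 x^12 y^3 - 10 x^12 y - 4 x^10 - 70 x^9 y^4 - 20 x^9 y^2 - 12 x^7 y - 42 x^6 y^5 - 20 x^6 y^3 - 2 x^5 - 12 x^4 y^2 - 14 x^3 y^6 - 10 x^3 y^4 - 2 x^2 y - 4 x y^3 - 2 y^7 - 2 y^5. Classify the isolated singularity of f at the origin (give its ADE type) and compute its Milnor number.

Type D8, Milnor number mu = 8.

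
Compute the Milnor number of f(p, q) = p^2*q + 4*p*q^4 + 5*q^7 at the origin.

8

The Hessian of f at 0 is [[0, 0], [0, 0]] with rank 0, so corank 2. A Groebner basis of the Jacobian ideal J(f) in C{p,q} is {-2*p^2/3 + p*q^3, p*q/2 + q^4, p^3, p^2*q}; counting standard monomials gives mu = 8. Corank 2; j^3 = p^2*q has shape L^2 M (L != M), so D-series; mu = 8 gives D_8.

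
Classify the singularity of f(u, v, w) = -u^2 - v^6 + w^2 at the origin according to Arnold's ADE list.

A_{5}

The Hessian of f at 0 has rank 2. Corank 1: A-series; mu = 5 gives A_5.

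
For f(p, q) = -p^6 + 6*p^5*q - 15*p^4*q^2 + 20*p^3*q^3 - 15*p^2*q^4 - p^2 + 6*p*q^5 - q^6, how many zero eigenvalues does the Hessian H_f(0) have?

1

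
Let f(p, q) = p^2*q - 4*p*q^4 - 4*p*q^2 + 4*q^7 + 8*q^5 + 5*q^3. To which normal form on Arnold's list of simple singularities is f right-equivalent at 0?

D_{4}

The Hessian of f at 0 has rank 0. Corank 2; j^3 = q*(p^2 - 4*p*q + 5*q^2) splits into three distinct lines over C (the quadratic factor has nonzero discriminant), so D_4.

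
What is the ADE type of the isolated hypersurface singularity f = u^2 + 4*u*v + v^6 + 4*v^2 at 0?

A_5

The Hessian of f at 0 has rank 1. Corank 1: A-series; mu = 5 gives A_5.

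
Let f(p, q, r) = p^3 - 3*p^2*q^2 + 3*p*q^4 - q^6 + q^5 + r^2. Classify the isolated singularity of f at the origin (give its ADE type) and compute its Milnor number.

The Hessian of f at 0 has rank 1. Corank 2; j^3 = p^3 is a perfect cube, so E-series; the 5-jet and mu = 8 give E_8.

Type E_{8}, Milnor number mu = 8.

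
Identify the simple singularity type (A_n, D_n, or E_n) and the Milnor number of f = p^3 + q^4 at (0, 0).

The Hessian of f at 0 has rank 0. Corank 2; j^3 = p^3 is a perfect cube, so E-series; the 4-jet and mu = 6 give E_6.

Type E_6, Milnor number mu = 6.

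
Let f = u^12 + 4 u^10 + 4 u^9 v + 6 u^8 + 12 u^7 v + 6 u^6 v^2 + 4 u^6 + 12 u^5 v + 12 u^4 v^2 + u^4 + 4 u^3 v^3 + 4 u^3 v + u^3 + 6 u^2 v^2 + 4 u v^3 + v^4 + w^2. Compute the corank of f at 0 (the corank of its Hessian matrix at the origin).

Hessian at 0 has rank 1.

2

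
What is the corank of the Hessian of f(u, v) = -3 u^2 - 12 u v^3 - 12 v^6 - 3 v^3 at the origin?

1

Hessian at 0 has rank 1.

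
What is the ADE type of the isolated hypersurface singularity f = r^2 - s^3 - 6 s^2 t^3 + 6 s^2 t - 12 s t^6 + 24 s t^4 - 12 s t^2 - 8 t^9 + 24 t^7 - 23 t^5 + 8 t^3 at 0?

E8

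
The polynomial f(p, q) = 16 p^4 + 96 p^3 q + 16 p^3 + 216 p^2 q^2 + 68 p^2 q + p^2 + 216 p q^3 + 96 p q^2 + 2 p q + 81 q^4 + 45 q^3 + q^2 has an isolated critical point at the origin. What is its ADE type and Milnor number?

Type A2, Milnor number mu = 2.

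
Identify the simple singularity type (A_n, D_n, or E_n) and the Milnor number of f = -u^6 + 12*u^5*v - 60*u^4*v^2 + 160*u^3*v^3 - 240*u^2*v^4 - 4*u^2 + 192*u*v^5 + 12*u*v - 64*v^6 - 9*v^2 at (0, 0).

Type A_5, Milnor number mu = 5.

The Hessian of f at 0 is [[-8, 12], [12, -18]] with rank 1, so corank 1. A Groebner basis of the Jacobian ideal J(f) in C{u,v} is {v^5, u - 3*v/2}; counting standard monomials gives mu = 5. Corank 1: A-series; mu = 5 gives A_5.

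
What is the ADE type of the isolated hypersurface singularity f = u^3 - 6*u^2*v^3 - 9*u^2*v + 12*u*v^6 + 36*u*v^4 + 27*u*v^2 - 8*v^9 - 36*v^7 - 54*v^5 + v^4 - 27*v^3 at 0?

E_6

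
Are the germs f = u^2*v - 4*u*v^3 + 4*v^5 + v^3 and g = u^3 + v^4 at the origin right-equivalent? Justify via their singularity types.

The Hessian of f at 0 is [[0, 0], [0, 0]] with rank 0, so corank 2. A Groebner basis of the Jacobian ideal J(f) in C{u,v} is {v^3, u^2 + 3*v^2, u*v}; counting standard monomials gives mu = 4. Corank 2; j^3 = v*(u^2 + v^2) splits into three distinct lines over C (the quadratic factor has nonzero discriminant), so D_4. The Hessian of g at 0 is [[0, 0], [0, 0]] with rank 0, so corank 2. A Groebner basis of the Jacobian ideal J(g) in C{u,v} is {v^3, u^2}; counting standard monomials gives mu = 6. Corank 2; j^3 = u^3 is a perfect cube, so E-series; the 4-jet and mu = 6 give E_6. f is D_4 but g is E_6, hence not right-equivalent.

No.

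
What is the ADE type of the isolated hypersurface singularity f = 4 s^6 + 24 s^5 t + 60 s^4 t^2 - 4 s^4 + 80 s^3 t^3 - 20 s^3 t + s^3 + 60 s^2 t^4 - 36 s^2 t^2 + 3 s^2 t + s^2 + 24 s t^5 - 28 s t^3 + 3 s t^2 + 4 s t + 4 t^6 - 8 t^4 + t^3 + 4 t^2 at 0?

A2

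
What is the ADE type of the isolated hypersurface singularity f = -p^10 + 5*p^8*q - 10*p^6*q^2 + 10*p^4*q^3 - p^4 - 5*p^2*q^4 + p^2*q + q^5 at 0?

D_{6}

The Hessian of f at 0 has rank 0. Corank 2; j^3 = p^2*q has shape L^2 M (L != M), so D-series; mu = 6 gives D_6.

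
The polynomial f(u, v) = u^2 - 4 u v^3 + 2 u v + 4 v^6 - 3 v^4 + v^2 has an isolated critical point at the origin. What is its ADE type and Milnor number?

The Hessian of f at 0 has rank 1. Corank 1: A-series; mu = 3 gives A_3.

Type A_{3}, Milnor number mu = 3.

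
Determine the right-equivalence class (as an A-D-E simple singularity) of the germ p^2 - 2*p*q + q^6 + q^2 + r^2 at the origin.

A5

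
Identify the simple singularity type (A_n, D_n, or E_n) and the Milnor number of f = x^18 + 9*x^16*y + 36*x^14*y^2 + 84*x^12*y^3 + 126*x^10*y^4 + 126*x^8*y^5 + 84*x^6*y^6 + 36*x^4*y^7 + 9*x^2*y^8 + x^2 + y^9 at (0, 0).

Type A_{8}, Milnor number mu = 8.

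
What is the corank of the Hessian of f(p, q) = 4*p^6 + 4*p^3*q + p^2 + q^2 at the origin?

The Hessian at 0 is [[2, 0], [0, 2]] of rank 2; hence corank 0.

0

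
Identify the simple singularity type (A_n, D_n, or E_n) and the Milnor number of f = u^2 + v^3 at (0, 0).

Type A_{2}, Milnor number mu = 2.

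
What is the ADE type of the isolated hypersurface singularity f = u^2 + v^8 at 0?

A_7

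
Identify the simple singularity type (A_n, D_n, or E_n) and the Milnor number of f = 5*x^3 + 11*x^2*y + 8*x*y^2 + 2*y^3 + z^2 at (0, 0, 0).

Type D_{4}, Milnor number mu = 4.

The Hessian of f at 0 has rank 1. Corank 2; j^3 = (x + y)*(5*x^2 + 6*x*y + 2*y^2) splits into three distinct lines over C (the quadratic factor has nonzero discriminant), so D_4.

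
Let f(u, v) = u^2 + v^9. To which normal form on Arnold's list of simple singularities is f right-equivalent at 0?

The Hessian of f at 0 has rank 1. Corank 1: A-series; mu = 8 gives A_8.

A_{8}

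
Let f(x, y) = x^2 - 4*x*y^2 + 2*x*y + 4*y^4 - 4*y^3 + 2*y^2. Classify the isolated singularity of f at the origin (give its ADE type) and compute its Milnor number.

Type A1, Milnor number mu = 1.

The Hessian of f at 0 is [[2, 2], [2, 4]] with rank 2, so corank 0. A Groebner basis of the Jacobian ideal J(f) in C{x,y} is {x, y}; counting standard monomials gives mu = 1. Corank 0: nondegenerate Morse point, so A_1.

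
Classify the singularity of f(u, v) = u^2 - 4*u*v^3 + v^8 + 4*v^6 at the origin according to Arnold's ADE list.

The Hessian of f at 0 has rank 1. Corank 1: A-series; mu = 7 gives A_7.

A7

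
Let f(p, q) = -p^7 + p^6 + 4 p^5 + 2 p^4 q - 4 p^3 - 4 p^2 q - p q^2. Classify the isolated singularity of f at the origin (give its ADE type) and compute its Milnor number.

The Hessian of f at 0 has rank 0. Corank 2; j^3 = -p*(2*p + q)^2 has shape L^2 M (L != M), so D-series; mu = 7 gives D_7.

Type D_7, Milnor number mu = 7.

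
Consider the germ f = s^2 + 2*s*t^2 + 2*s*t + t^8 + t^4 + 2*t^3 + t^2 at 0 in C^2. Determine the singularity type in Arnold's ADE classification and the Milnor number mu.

The Hessian of f at 0 has rank 1. Corank 1: A-series; mu = 7 gives A_7.

Type A7, Milnor number mu = 7.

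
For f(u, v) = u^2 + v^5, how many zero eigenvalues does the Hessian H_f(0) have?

1

Hessian at 0 has rank 1.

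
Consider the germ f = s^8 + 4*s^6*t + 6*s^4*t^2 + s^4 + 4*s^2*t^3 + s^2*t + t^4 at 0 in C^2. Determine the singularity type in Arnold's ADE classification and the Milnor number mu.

The Hessian of f at 0 is [[0, 0], [0, 0]] with rank 0, so corank 2. A Groebner basis of the Jacobian ideal J(f) in C{s,t} is {s^3, s^2/4 + t^3, s*t}; counting standard monomials gives mu = 5. Corank 2; j^3 = s^2*t has shape L^2 M (L != M), so D-series; mu = 5 gives D_5.

Type D_5, Milnor number mu = 5.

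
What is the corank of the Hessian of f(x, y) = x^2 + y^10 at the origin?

1

The Hessian at 0 is [[2, 0], [0, 0]] of rank 1; hence corank 1.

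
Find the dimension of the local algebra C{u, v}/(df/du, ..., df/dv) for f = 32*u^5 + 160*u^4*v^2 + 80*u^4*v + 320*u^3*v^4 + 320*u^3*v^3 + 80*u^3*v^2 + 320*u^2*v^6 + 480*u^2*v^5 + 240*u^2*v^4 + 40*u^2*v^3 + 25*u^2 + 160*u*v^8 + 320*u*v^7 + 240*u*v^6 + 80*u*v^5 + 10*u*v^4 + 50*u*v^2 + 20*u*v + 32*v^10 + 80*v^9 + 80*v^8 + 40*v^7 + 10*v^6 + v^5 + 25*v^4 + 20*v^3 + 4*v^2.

4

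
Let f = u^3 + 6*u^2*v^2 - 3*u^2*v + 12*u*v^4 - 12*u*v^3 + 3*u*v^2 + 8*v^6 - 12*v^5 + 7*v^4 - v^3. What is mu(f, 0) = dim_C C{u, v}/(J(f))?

The Hessian of f at 0 is [[0, 0], [0, 0]] with rank 0, so corank 2. A Groebner basis of the Jacobian ideal J(f) in C{u,v} is {u^3 + 3*u^2/4 - 3*u*v/2 + 3*v^2/4, u^2*v + u^2/2 - u*v + v^2/2, u^2/4 + u*v^2 - u*v/2 + v^2/4, v^3}; counting standard monomials gives mu = 6. Corank 2; j^3 = (u - v)^3 is a perfect cube, so E-series; the 4-jet and mu = 6 give E_6.

6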